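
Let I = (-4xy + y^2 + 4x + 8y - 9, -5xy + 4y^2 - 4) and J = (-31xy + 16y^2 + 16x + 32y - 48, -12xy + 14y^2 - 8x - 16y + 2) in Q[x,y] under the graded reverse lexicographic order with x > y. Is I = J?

Yes, the ideals are equal.

Since reduced Gröbner bases are canonical representatives of ideals under a given ordering, it suffices to compute and compare them.
Buchberger on the first generating set:
f_1 = -4xy + y^2 + 4x + 8y - 9, LT = xy.
f_2 = -5xy + 4y^2 - 4, LT = xy.

S(f_1,f_2): lcm = xy. S = 11/20y^2 - x - 2y + 29/20.
  leading term y^2: no divisor's leading term divides it; move 11/20y^2 to the remainder.
  leading term x: no divisor's leading term divides it; move -x to the remainder.
  leading term y: no divisor's leading term divides it; move -2y to the remainder.
  leading term 1: no divisor's leading term divides it; move 29/20 to the remainder.
  remainder 11/20y^2 - x - 2y + 29/20 ≠ 0; add g_3 = 11/20y^2 - x - 2y + 29/20 to the basis.

S(f_1,g_3): lcm = xy^2. S = -1/4y^3 + 20/11x^2 + 29/11xy - 2y^2 - 29/11x + 9/4y.
  leading term y^3: subtract (-5/11y)·g_3 from -1/4y^3 + 20/11x^2 + 29/11xy - 2y^2 - 29/11x + 9/4y → 20/11x^2 + 24/11xy - 32/11y^2 - 29/11x + 32/11y
  leading term x^2: no divisor's leading term divides it; move 20/11x^2 to the remainder.
  leading term xy: subtract (-6/11)·f_1 from 24/11xy - 32/11y^2 - 29/11x + 32/11y → -26/11y^2 - 5/11x + 80/11y - 54/11
  leading term y^2: subtract (-520/121)·g_3 from -26/11y^2 - 5/11x + 80/11y - 54/11 → -575/121x - 160/121y + 160/121
  leading term x: no divisor's leading term divides it; move -575/121x to the remainder.
  leading term y: no divisor's leading term divides it; move -160/121y to the remainder.
  leading term 1: no divisor's leading term divides it; move 160/121 to the remainder.
  remainder 20/11x^2 - 575/121x - 160/121y + 160/121 ≠ 0; add g_4 = 20/11x^2 - 575/121x - 160/121y + 160/121 to the basis.

The other S-polynomials (S(f_2,g_3), S(f_1,g_4), S(f_2,g_4), S(g_3,g_4)) all reduce to 0 modulo the current basis, so we have a Gröbner basis.
Inter-reduce: drop elements whose leading term is divisible by another's, tail-reduce, and make monic.
Reduced Gröbner basis: {x^2 - 115/44x - 8/11y + 8/11, xy - 16/11x - 32/11y + 32/11, y^2 - 20/11x - 40/11y + 29/11}.

Buchberger on the second generating set:
h_1 = -31xy + 16y^2 + 16x + 32y - 48, LT = xy.
h_2 = -12xy + 14y^2 - 8x - 16y + 2, LT = xy.

S(h_1,h_2): lcm = xy. S = 121/186y^2 - 110/93x - 220/93y + 319/186.
  leading term y^2: no divisor's leading term divides it; move 121/186y^2 to the remainder.
  leading term x: no divisor's leading term divides it; move -110/93x to the remainder.
  leading term y: no divisor's leading term divides it; move -220/93y to the remainder.
  leading term 1: no divisor's leading term divides it; move 319/186 to the remainder.
  remainder 121/186y^2 - 110/93x - 220/93y + 319/186 ≠ 0; add k_3 = 121/186y^2 - 110/93x - 220/93y + 319/186 to the basis.

S(h_1,k_3): lcm = xy^2. S = -16/31y^3 + 20/11x^2 + 1064/341xy - 32/31y^2 - 29/11x + 48/31y.
  leading term y^3: subtract (-96/121y)·k_3 from -16/31y^3 + 20/11x^2 + 1064/341xy - 32/31y^2 - 29/11x + 48/31y → 20/11x^2 + 24/11xy - 32/11y^2 - 29/11x + 32/11y
  leading term x^2: no divisor's leading term divides it; move 20/11x^2 to the remainder.
  leading term xy: subtract (-24/341)·h_1 from 24/11xy - 32/11y^2 - 29/11x + 32/11y → -608/341y^2 - 515/341x + 160/31y - 1152/341
  leading term y^2: subtract (-3648/1331)·k_3 from -608/341y^2 - 515/341x + 160/31y - 1152/341 → -575/121x - 160/121y + 160/121
  leading term x: no divisor's leading term divides it; move -575/121x to the remainder.
  leading term y: no divisor's leading term divides it; move -160/121y to the remainder.
  leading term 1: no divisor's leading term divides it; move 160/121 to the remainder.
  remainder 20/11x^2 - 575/121x - 160/121y + 160/121 ≠ 0; add k_4 = 20/11x^2 - 575/121x - 160/121y + 160/121 to the basis.

The other S-polynomials (S(h_2,k_3), S(h_1,k_4), S(h_2,k_4), S(k_3,k_4)) all reduce to 0 modulo the current basis, so we have a Gröbner basis.
Inter-reduce: drop elements whose leading term is divisible by another's, tail-reduce, and make monic.
Reduced Gröbner basis: {x^2 - 115/44x - 8/11y + 8/11, xy - 16/11x - 32/11y + 32/11, y^2 - 20/11x - 40/11y + 29/11}.

These coincide, so the ideals are equal.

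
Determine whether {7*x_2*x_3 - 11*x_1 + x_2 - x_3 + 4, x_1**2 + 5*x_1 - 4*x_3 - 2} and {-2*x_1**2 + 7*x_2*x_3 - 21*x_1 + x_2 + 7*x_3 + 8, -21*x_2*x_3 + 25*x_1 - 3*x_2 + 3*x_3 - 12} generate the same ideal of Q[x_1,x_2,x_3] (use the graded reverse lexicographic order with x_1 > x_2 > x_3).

No, the ideals differ.

Since reduced Gröbner bases are canonical representatives of ideals under a given ordering, it suffices to compute and compare them.
Buchberger on the first generating set:
f_1 = 7*x_2*x_3 - 11*x_1 + x_2 - x_3 + 4, LT = x_2*x_3.
f_2 = x_1**2 + 5*x_1 - 4*x_3 - 2, LT = x_1**2.

The S-polynomials (S(f_1,f_2)) all reduce to 0 modulo the current basis, so we have a Gröbner basis.
Inter-reduce: drop elements whose leading term is divisible by another's, tail-reduce, and make monic.
Reduced Gröbner basis: {x_1**2 + 5*x_1 - 4*x_3 - 2, x_2*x_3 - 11/7*x_1 + 1/7*x_2 - 1/7*x_3 + 4/7}.

Buchberger on the second generating set:
h_1 = -2*x_1**2 + 7*x_2*x_3 - 21*x_1 + x_2 + 7*x_3 + 8, LT = x_1**2.
h_2 = -21*x_2*x_3 + 25*x_1 - 3*x_2 + 3*x_3 - 12, LT = x_2*x_3.

The S-polynomials (S(h_1,h_2)) all reduce to 0 modulo the current basis, so we have a Gröbner basis.
Inter-reduce: drop elements whose leading term is divisible by another's, tail-reduce, and make monic.
Reduced Gröbner basis: {x_1**2 + 19/3*x_1 - 4*x_3 - 2, x_2*x_3 - 25/21*x_1 + 1/7*x_2 - 1/7*x_3 + 4/7}.

These differ, so the ideals are not equal.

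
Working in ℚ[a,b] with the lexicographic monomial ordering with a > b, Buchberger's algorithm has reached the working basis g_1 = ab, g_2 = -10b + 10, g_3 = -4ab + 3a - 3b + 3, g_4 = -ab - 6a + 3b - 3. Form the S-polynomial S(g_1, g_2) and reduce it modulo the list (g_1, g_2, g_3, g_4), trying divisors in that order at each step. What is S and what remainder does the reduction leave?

lcm(LM(g_1), LM(g_2)) = ab.
S = (lcm/LT(g_1))·g_1 − (lcm/LT(g_2))·g_2 = a.
Reduce S modulo (g_1, g_2, g_3, g_4) in that order:
  leading term a: no divisor's leading term divides it; move a to the remainder.
The remainder a is nonzero, so it would be added as the next basis element.

S(g_1, g_2) = a; remainder on division = a.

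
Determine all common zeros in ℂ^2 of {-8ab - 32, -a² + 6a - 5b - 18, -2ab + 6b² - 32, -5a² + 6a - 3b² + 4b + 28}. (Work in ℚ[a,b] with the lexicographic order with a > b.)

{(2, -2)}

Compute a lex Gröbner basis by Buchberger's algorithm.
f_1 = -8ab - 32, LT = ab.
f_2 = -a² + 6a - 5b - 18, LT = a².
f_3 = -2ab + 6b² - 32, LT = ab.
f_4 = -5a² + 6a - 3b² + 4b + 28, LT = a².

S(f_1,f_2): lcm = a²b. S = 6ab + 4a - 5b² - 18b.
  leading term ab: subtract (-¾)·f_1 from 6ab + 4a - 5b² - 18b → 4a - 5b² - 18b - 24
  leading term a: no divisor's leading term divides it; move 4a to the remainder.
  leading term b²: no divisor's leading term divides it; move -5b² to the remainder.
  leading term b: no divisor's leading term divides it; move -18b to the remainder.
  leading term 1: no divisor's leading term divides it; move -24 to the remainder.
  remainder 4a - 5b² - 18b - 24 ≠ 0; add h_5 = 4a - 5b² - 18b - 24 to the basis.

S(f_1,f_3): lcm = ab. S = 3b² - 12.
  leading term b²: no divisor's leading term divides it; move 3b² to the remainder.
  leading term 1: no divisor's leading term divides it; move -12 to the remainder.
  remainder 3b² - 12 ≠ 0; add h_6 = 3b² - 12 to the basis.

S(f_1,f_4): lcm = a²b. S = 6/5ab + 4a - ⅗b³ + ⅘b² + 28/5b.
  leading term ab: subtract (-3/20)·f_1 from 6/5ab + 4a - ⅗b³ + ⅘b² + 28/5b → 4a - ⅗b³ + ⅘b² + 28/5b - 24/5
  leading term a: subtract (1)·h_5 from 4a - ⅗b³ + ⅘b² + 28/5b - 24/5 → -⅗b³ + 29/5b² + 118/5b + 96/5
  leading term b³: subtract (-⅕b)·h_6 from -⅗b³ + 29/5b² + 118/5b + 96/5 → 29/5b² + 106/5b + 96/5
  leading term b²: subtract (29/15)·h_6 from 29/5b² + 106/5b + 96/5 → 106/5b + 212/5
  leading term b: no divisor's leading term divides it; move 106/5b to the remainder.
  leading term 1: no divisor's leading term divides it; move 212/5 to the remainder.
  remainder 106/5b + 212/5 ≠ 0; add h_7 = 106/5b + 212/5 to the basis.

The other S-polynomials (S(f_2,f_3), S(f_2,f_4), S(f_3,f_4), S(f_1,h_5), S(f_2,h_5), S(f_3,h_5), S(f_4,h_5), S(f_1,h_6), S(f_2,h_6), S(f_3,h_6), S(f_4,h_6), S(h_5,h_6), S(f_1,h_7), S(f_2,h_7), S(f_3,h_7), S(f_4,h_7), S(h_5,h_7), S(h_6,h_7)) all reduce to 0 modulo the current basis, so we have a Gröbner basis.
Inter-reduce: drop elements whose leading term is divisible by another's, tail-reduce, and make monic.
Reduced Gröbner basis: {a - 2, b + 2}.

A lex Gröbner basis eliminates variables successively. Here b + 2 depends only on b, with roots {-2}; lifting each root through the earlier basis elements recovers the full solutions.
  b = -2: the earlier basis element becomes a - 2 = 0, giving a = 2 — point (2, -2).
Each listed point satisfies every original equation (direct substitution).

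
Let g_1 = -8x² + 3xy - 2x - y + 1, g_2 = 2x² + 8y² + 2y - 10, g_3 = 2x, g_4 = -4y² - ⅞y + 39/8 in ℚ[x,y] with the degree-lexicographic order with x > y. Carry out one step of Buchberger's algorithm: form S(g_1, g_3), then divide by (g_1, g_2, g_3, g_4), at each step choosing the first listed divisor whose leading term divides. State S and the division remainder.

S(g_1, g_3) = -⅜xy + ¼x + ⅛y - ⅛; remainder on division = ⅛y - ⅛.

lcm(LM(g_1), LM(g_3)) = x².
S = (lcm/LT(g_1))·g_1 − (lcm/LT(g_3))·g_3 = -⅜xy + ¼x + ⅛y - ⅛.
Reduce S modulo (g_1, g_2, g_3, g_4) in that order:
  leading term xy: subtract (-3/16y)·g_3 from -⅜xy + ¼x + ⅛y - ⅛ → ¼x + ⅛y - ⅛
  leading term x: subtract (⅛)·g_3 from ¼x + ⅛y - ⅛ → ⅛y - ⅛
  leading term y: no divisor's leading term divides it; move ⅛y to the remainder.
  leading term 1: no divisor's leading term divides it; move -⅛ to the remainder.
The remainder ⅛y - ⅛ is nonzero, so it would be added as the next basis element.
This is the inner loop of Buchberger's algorithm — each nonzero remainder becomes a new basis element.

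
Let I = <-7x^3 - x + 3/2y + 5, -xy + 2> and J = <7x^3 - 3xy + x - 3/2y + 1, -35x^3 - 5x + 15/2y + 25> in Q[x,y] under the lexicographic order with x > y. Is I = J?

Since reduced Gröbner bases are canonical representatives of ideals under a given ordering, it suffices to compute and compare them.
Buchberger on the first generating set:
f_1 = -7x^3 - x + 3/2y + 5, LT = x^3.
f_2 = -xy + 2, LT = xy.

S(f_1,f_2): lcm = x^3y. S = 2x^2 + 1/7xy - 3/14y^2 - 5/7y.
  leading term x^2: no divisor's leading term divides it; move 2x^2 to the remainder.
  leading term xy: subtract (-1/7)·f_2 from 1/7xy - 3/14y^2 - 5/7y → -3/14y^2 - 5/7y + 2/7
  leading term y^2: no divisor's leading term divides it; move -3/14y^2 to the remainder.
  leading term y: no divisor's leading term divides it; move -5/7y to the remainder.
  leading term 1: no divisor's leading term divides it; move 2/7 to the remainder.
  remainder 2x^2 - 3/14y^2 - 5/7y + 2/7 ≠ 0; add g_3 = 2x^2 - 3/14y^2 - 5/7y + 2/7 to the basis.

S(f_2,g_3): lcm = x^2y. S = -2x + 3/28y^3 + 5/14y^2 - 1/7y.
  leading term x: no divisor's leading term divides it; move -2x to the remainder.
  leading term y^3: no divisor's leading term divides it; move 3/28y^3 to the remainder.
  leading term y^2: no divisor's leading term divides it; move 5/14y^2 to the remainder.
  leading term y: no divisor's leading term divides it; move -1/7y to the remainder.
  remainder -2x + 3/28y^3 + 5/14y^2 - 1/7y ≠ 0; add g_4 = -2x + 3/28y^3 + 5/14y^2 - 1/7y to the basis.

S(f_2,g_4): lcm = xy. S = 3/56y^4 + 5/28y^3 - 1/14y^2 - 2.
  leading term y^4: no divisor's leading term divides it; move 3/56y^4 to the remainder.
  leading term y^3: no divisor's leading term divides it; move 5/28y^3 to the remainder.
  leading term y^2: no divisor's leading term divides it; move -1/14y^2 to the remainder.
  leading term 1: no divisor's leading term divides it; move -2 to the remainder.
  remainder 3/56y^4 + 5/28y^3 - 1/14y^2 - 2 ≠ 0; add g_5 = 3/56y^4 + 5/28y^3 - 1/14y^2 - 2 to the basis.

The other S-polynomials (S(f_1,g_3), S(f_1,g_4), S(g_3,g_4), S(f_1,g_5), S(f_2,g_5), S(g_3,g_5), S(g_4,g_5)) all reduce to 0 modulo the current basis, so we have a Gröbner basis.
Inter-reduce: drop elements whose leading term is divisible by another's, tail-reduce, and make monic.
Reduced Gröbner basis: {x - 3/56y^3 - 5/28y^2 + 1/14y, y^4 + 10/3y^3 - 4/3y^2 - 112/3}.

Buchberger on the second generating set:
h_1 = 7x^3 - 3xy + x - 3/2y + 1, LT = x^3.
h_2 = -35x^3 - 5x + 15/2y + 25, LT = x^3.

S(h_1,h_2): lcm = x^3. S = -3/7xy + 6/7.
  leading term xy: no divisor's leading term divides it; move -3/7xy to the remainder.
  leading term 1: no divisor's leading term divides it; move 6/7 to the remainder.
  remainder -3/7xy + 6/7 ≠ 0; add k_3 = -3/7xy + 6/7 to the basis.

S(h_1,k_3): lcm = x^3y. S = 2x^2 - 3/7xy^2 + 1/7xy - 3/14y^2 + 1/7y.
  leading term x^2: no divisor's leading term divides it; move 2x^2 to the remainder.
  leading term xy^2: subtract (y)·k_3 from -3/7xy^2 + 1/7xy - 3/14y^2 + 1/7y → 1/7xy - 3/14y^2 - 5/7y
  leading term xy: subtract (-1/3)·k_3 from 1/7xy - 3/14y^2 - 5/7y → -3/14y^2 - 5/7y + 2/7
  leading term y^2: no divisor's leading term divides it; move -3/14y^2 to the remainder.
  leading term y: no divisor's leading term divides it; move -5/7y to the remainder.
  leading term 1: no divisor's leading term divides it; move 2/7 to the remainder.
  remainder 2x^2 - 3/14y^2 - 5/7y + 2/7 ≠ 0; add k_4 = 2x^2 - 3/14y^2 - 5/7y + 2/7 to the basis.

S(k_3,k_4): lcm = x^2y. S = -2x + 3/28y^3 + 5/14y^2 - 1/7y.
  leading term x: no divisor's leading term divides it; move -2x to the remainder.
  leading term y^3: no divisor's leading term divides it; move 3/28y^3 to the remainder.
  leading term y^2: no divisor's leading term divides it; move 5/14y^2 to the remainder.
  leading term y: no divisor's leading term divides it; move -1/7y to the remainder.
  remainder -2x + 3/28y^3 + 5/14y^2 - 1/7y ≠ 0; add k_5 = -2x + 3/28y^3 + 5/14y^2 - 1/7y to the basis.

S(k_3,k_5): lcm = xy. S = 3/56y^4 + 5/28y^3 - 1/14y^2 - 2.
  leading term y^4: no divisor's leading term divides it; move 3/56y^4 to the remainder.
  leading term y^3: no divisor's leading term divides it; move 5/28y^3 to the remainder.
  leading term y^2: no divisor's leading term divides it; move -1/14y^2 to the remainder.
  leading term 1: no divisor's leading term divides it; move -2 to the remainder.
  remainder 3/56y^4 + 5/28y^3 - 1/14y^2 - 2 ≠ 0; add k_6 = 3/56y^4 + 5/28y^3 - 1/14y^2 - 2 to the basis.

The other S-polynomials (S(h_2,k_3), S(h_1,k_4), S(h_2,k_4), S(h_1,k_5), S(h_2,k_5), S(k_4,k_5), S(h_1,k_6), S(h_2,k_6), S(k_3,k_6), S(k_4,k_6), S(k_5,k_6)) all reduce to 0 modulo the current basis, so we have a Gröbner basis.
Inter-reduce: drop elements whose leading term is divisible by another's, tail-reduce, and make monic.
Reduced Gröbner basis: {x - 3/56y^3 - 5/28y^2 + 1/14y, y^4 + 10/3y^3 - 4/3y^2 - 112/3}.

Same reduced basis, so the two generating sets span the same ideal.

Yes, the ideals are equal.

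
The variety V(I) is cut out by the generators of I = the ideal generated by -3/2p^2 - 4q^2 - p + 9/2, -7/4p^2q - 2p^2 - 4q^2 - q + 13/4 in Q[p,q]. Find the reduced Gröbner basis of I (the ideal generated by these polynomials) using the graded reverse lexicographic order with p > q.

G = {q^3 + 1/4pq + 2/7q^2 + 2/7p - 75/56q - 33/56, p^2 + 8/3q^2 + 2/3p - 3}

f_1 = -3/2p^2 - 4q^2 - p + 9/2, LT = p^2.
f_2 = -7/4p^2q - 2p^2 - 4q^2 - q + 13/4, LT = p^2q.

S(f_1,f_2): lcm = p^2q. S = 8/3q^3 - 8/7p^2 + 2/3pq - 16/7q^2 - 25/7q + 13/7.
  leading term q^3: no divisor's leading term divides it; move 8/3q^3 to the remainder.
  leading term p^2: subtract (16/21)·f_1 from -8/7p^2 + 2/3pq - 16/7q^2 - 25/7q + 13/7 → 2/3pq + 16/21q^2 + 16/21p - 25/7q - 11/7
  leading term pq: no divisor's leading term divides it; move 2/3pq to the remainder.
  leading term q^2: no divisor's leading term divides it; move 16/21q^2 to the remainder.
  leading term p: no divisor's leading term divides it; move 16/21p to the remainder.
  leading term q: no divisor's leading term divides it; move -25/7q to the remainder.
  leading term 1: no divisor's leading term divides it; move -11/7 to the remainder.
  remainder 8/3q^3 + 2/3pq + 16/21q^2 + 16/21p - 25/7q - 11/7 ≠ 0; add g_3 = 8/3q^3 + 2/3pq + 16/21q^2 + 16/21p - 25/7q - 11/7 to the basis.

The other S-polynomials (S(f_1,g_3), S(f_2,g_3)) all reduce to 0 modulo the current basis, so we have a Gröbner basis.
Inter-reduce: drop elements whose leading term is divisible by another's, tail-reduce, and make monic.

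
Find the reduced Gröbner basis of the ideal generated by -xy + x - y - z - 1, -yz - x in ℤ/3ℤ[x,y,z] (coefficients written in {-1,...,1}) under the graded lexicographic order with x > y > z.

This is the nonlinear analogue of row-reducing a linear system.

f_1 = -xy + x - y - z - 1, LT = xy.
f_2 = -yz - x, LT = yz.

S(f_1,f_2): lcm = xyz. S = -x² - xz + yz + z² + z.
  leading term x²: no divisor's leading term divides it; move -x² to the remainder.
  leading term xz: no divisor's leading term divides it; move -xz to the remainder.
  leading term yz: subtract (-1)·f_2 from yz + z² + z → z² - x + z
  leading term z²: no divisor's leading term divides it; move z² to the remainder.
  leading term x: no divisor's leading term divides it; move -x to the remainder.
  leading term z: no divisor's leading term divides it; move z to the remainder.
  remainder -x² - xz + z² - x + z ≠ 0; add g_3 = -x² - xz + z² - x + z to the basis.

The other S-polynomials (S(f_1,g_3), S(f_2,g_3)) all reduce to 0 modulo the current basis, so we have a Gröbner basis.

G = {x² + xz - z² + x - z, xy - x + y + z + 1, yz + x}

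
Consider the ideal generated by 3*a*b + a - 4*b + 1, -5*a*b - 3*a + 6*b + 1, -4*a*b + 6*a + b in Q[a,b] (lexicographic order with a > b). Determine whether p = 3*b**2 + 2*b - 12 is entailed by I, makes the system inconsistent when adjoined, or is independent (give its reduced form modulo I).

First compute the reduced Gröbner basis of I by Buchberger's algorithm.
f_1 = 3*a*b + a - 4*b + 1, LT = a*b.
f_2 = -5*a*b - 3*a + 6*b + 1, LT = a*b.
f_3 = -4*a*b + 6*a + b, LT = a*b.

S(f_1,f_2): lcm = a*b. S = -4/15*a - 2/15*b + 8/15.
  reduce S modulo (f_1, f_2, f_3):
  remainder -4/15*a - 2/15*b + 8/15 ≠ 0; add h_4 = -4/15*a - 2/15*b + 8/15 to the basis.

S(f_1,f_3): lcm = a*b. S = 11/6*a - 13/12*b + 1/3.
  reduce S modulo (f_1, f_2, f_3, h_4):
  remainder -2*b + 4 ≠ 0; add h_5 = -2*b + 4 to the basis.

The other S-polynomials (S(f_2,f_3), S(f_1,h_4), S(f_2,h_4), S(f_3,h_4), S(f_1,h_5), S(f_2,h_5), S(f_3,h_5), S(h_4,h_5)) all reduce to 0 modulo the current basis, so we have a Gröbner basis.
Inter-reduce: drop elements whose leading term is divisible by another's, tail-reduce, and make monic.
Reduced Gröbner basis: {a - 1, b - 2}.
Label its elements g_1 = a - 1, g_2 = b - 2.

Reduce p = 3*b**2 + 2*b - 12 modulo G:
  leading term b**2: subtract (3*b)·g_2 from 3*b**2 + 2*b - 12 → 8*b - 12
  leading term b: subtract (8)·g_2 from 8*b - 12 → 4
  leading term 1: no divisor's leading term divides it; move 4 to the remainder.
  normal form = 4.
The normal form is nonzero, so p ∉ I. Since p minus its normal form lies in I, I + (p) = I + (r) where r = 4; decide whether this ideal is the whole ring.
Here r = 4 is a nonzero constant, hence a unit: 1 ∈ I + (p), the Gröbner basis of I + (p) is {1}, and the enlarged system has no common solution — adjoining p is inconsistent.

Adjoining 3*b**2 + 2*b - 12 makes the ideal the whole ring: the system is inconsistent.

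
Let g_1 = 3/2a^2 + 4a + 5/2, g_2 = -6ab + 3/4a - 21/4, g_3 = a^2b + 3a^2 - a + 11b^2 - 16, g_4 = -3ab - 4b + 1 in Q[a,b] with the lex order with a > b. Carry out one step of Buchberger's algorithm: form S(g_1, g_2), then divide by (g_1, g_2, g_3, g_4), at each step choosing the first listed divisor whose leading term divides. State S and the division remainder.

lcm(LM(g_1), LM(g_2)) = a^2b.
S = (lcm/LT(g_1))·g_1 − (lcm/LT(g_2))·g_2 = 1/8a^2 + 8/3ab - 7/8a + 5/3b.
Reduce S modulo (g_1, g_2, g_3, g_4) in that order:
  leading term a^2: subtract (1/12)·g_1 from 1/8a^2 + 8/3ab - 7/8a + 5/3b → 8/3ab - 29/24a + 5/3b - 5/24
  leading term ab: subtract (-4/9)·g_2 from 8/3ab - 29/24a + 5/3b - 5/24 → -7/8a + 5/3b - 61/24
  leading term a: no divisor's leading term divides it; move -7/8a to the remainder.
  leading term b: no divisor's leading term divides it; move 5/3b to the remainder.
  leading term 1: no divisor's leading term divides it; move -61/24 to the remainder.
The remainder -7/8a + 5/3b - 61/24 is nonzero, so it would be added as the next basis element.

S(g_1, g_2) = 1/8a^2 + 8/3ab - 7/8a + 5/3b; remainder on division = -7/8a + 5/3b - 61/24.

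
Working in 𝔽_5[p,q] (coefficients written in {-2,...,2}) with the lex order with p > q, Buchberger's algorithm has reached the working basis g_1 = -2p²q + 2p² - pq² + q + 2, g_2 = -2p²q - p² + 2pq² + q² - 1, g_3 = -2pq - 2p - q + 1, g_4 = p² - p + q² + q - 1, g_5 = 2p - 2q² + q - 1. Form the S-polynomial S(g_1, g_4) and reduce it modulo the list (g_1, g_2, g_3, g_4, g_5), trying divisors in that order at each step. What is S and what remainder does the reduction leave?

S(g_1, g_4) = -p² - 2pq² + pq - q³ - q² - 2q - 1; remainder on division = -q³ + 2q² + q.

lcm(LM(g_1), LM(g_4)) = p²q.
S = (lcm/LT(g_1))·g_1 − (lcm/LT(g_4))·g_4 = -p² - 2pq² + pq - q³ - q² - 2q - 1.
Reduce S modulo (g_1, g_2, g_3, g_4, g_5) in that order:
  leading term p²: subtract (-1)·g_4 from -p² - 2pq² + pq - q³ - q² - 2q - 1 → -2pq² + pq - p - q³ - q - 2
  leading term pq²: subtract (q)·g_3 from -2pq² + pq - p - q³ - q - 2 → -2pq - p - q³ + q² - 2q - 2
  leading term pq: subtract (1)·g_3 from -2pq - p - q³ + q² - 2q - 2 → p - q³ + q² - q + 2
  leading term p: subtract (-2)·g_5 from p - q³ + q² - q + 2 → -q³ + 2q² + q
  leading term q³: no divisor's leading term divides it; move -q³ to the remainder.
  leading term q²: no divisor's leading term divides it; move 2q² to the remainder.
  leading term q: no divisor's leading term divides it; move q to the remainder.
The remainder -q³ + 2q² + q is nonzero, so it would be added as the next basis element.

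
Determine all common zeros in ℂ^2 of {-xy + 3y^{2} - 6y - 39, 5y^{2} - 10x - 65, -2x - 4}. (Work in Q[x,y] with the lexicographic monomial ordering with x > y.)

{(-2, -3)}

Compute a lex Gröbner basis by Buchberger's algorithm.
f_1 = -xy + 3y^{2} - 6y - 39, LT = xy.
f_2 = -10x + 5y^{2} - 65, LT = x.
f_3 = -2x - 4, LT = x.

S(f_1,f_2): lcm = xy. S = \tfrac{1}{2}y^{3} - 3y^{2} - \tfrac{1}{2}y + 39.
  leading term y^{3}: no divisor's leading term divides it; move \tfrac{1}{2}y^{3} to the remainder.
  leading term y^{2}: no divisor's leading term divides it; move -3y^{2} to the remainder.
  leading term y: no divisor's leading term divides it; move -\tfrac{1}{2}y to the remainder.
  leading term 1: no divisor's leading term divides it; move 39 to the remainder.
  remainder \tfrac{1}{2}y^{3} - 3y^{2} - \tfrac{1}{2}y + 39 ≠ 0; add h_4 = \tfrac{1}{2}y^{3} - 3y^{2} - \tfrac{1}{2}y + 39 to the basis.

S(f_1,f_3): lcm = xy. S = -3y^{2} + 4y + 39.
  leading term y^{2}: no divisor's leading term divides it; move -3y^{2} to the remainder.
  leading term y: no divisor's leading term divides it; move 4y to the remainder.
  leading term 1: no divisor's leading term divides it; move 39 to the remainder.
  remainder -3y^{2} + 4y + 39 ≠ 0; add h_5 = -3y^{2} + 4y + 39 to the basis.

S(f_2,f_3): lcm = x. S = -\tfrac{1}{2}y^{2} + \tfrac{9}{2}.
  leading term y^{2}: subtract (\tfrac{1}{6})·h_5 from -\tfrac{1}{2}y^{2} + \tfrac{9}{2} → -\tfrac{2}{3}y - 2
  leading term y: no divisor's leading term divides it; move -\tfrac{2}{3}y to the remainder.
  leading term 1: no divisor's leading term divides it; move -2 to the remainder.
  remainder -\tfrac{2}{3}y - 2 ≠ 0; add h_6 = -\tfrac{2}{3}y - 2 to the basis.

The other S-polynomials (S(f_1,h_4), S(f_2,h_4), S(f_3,h_4), S(f_1,h_5), S(f_2,h_5), S(f_3,h_5), S(h_4,h_5), S(f_1,h_6), S(f_2,h_6), S(f_3,h_6), S(h_4,h_6), S(h_5,h_6)) all reduce to 0 modulo the current basis, so we have a Gröbner basis.
Inter-reduce: drop elements whose leading term is divisible by another's, tail-reduce, and make monic.
Reduced Gröbner basis: {x + 2, y + 3}.

A lex Gröbner basis eliminates variables successively. Here y + 3 depends only on y, with roots {-3}; lifting each root through the earlier basis elements recovers the full solutions.
  y = -3: the earlier basis element becomes x + 2 = 0, giving x = -2 — point (-2, -3).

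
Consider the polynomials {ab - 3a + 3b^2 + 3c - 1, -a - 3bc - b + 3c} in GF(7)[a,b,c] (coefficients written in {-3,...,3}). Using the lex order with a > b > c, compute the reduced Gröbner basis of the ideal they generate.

f_1 = ab - 3a + 3b^2 + 3c - 1, LT = ab.
f_2 = -a - 3bc - b + 3c, LT = a.

S(f_1,f_2): lcm = ab. S = -3a - 3b^2c + 2b^2 + 3bc + 3c - 1.
  reduce S modulo (f_1, f_2):
  remainder -3b^2c + 2b^2 - 2bc + 3b + c - 1 ≠ 0; add g_3 = -3b^2c + 2b^2 - 2bc + 3b + c - 1 to the basis.

The other S-polynomials (S(f_1,g_3), S(f_2,g_3)) all reduce to 0 modulo the current basis, so we have a Gröbner basis.
Inter-reduce: drop elements whose leading term is divisible by another's, tail-reduce, and make monic.

G = {a + 3bc + b - 3c, b^2c - 3b^2 + 3bc - b + 2c - 2}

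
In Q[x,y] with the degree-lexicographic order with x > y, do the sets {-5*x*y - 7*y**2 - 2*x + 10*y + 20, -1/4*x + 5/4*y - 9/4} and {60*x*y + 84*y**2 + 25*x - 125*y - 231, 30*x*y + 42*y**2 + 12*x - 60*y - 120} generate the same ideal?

Equality of ideals is decidable: compute both reduced Gröbner bases (unique for the ordering) and check whether they agree.
Buchberger on the first generating set:
f_1 = -5*x*y - 7*y**2 - 2*x + 10*y + 20, LT = x*y.
f_2 = -1/4*x + 5/4*y - 9/4, LT = x.

S(f_1,f_2): lcm = x*y. S = 32/5*y**2 + 2/5*x - 11*y - 4.
  leading term y**2: no divisor's leading term divides it; move 32/5*y**2 to the remainder.
  leading term x: subtract (-8/5)·f_2 from 2/5*x - 11*y - 4 → -9*y - 38/5
  leading term y: no divisor's leading term divides it; move -9*y to the remainder.
  leading term 1: no divisor's leading term divides it; move -38/5 to the remainder.
  remainder 32/5*y**2 - 9*y - 38/5 ≠ 0; add g_3 = 32/5*y**2 - 9*y - 38/5 to the basis.

The other S-polynomials (S(f_1,g_3), S(f_2,g_3)) all reduce to 0 modulo the current basis, so we have a Gröbner basis.
Inter-reduce: drop elements whose leading term is divisible by another's, tail-reduce, and make monic.
Reduced Gröbner basis: {y**2 - 45/32*y - 19/16, x - 5*y + 9}.

Buchberger on the second generating set:
h_1 = 60*x*y + 84*y**2 + 25*x - 125*y - 231, LT = x*y.
h_2 = 30*x*y + 42*y**2 + 12*x - 60*y - 120, LT = x*y.

S(h_1,h_2): lcm = x*y. S = 1/60*x - 1/12*y + 3/20.
  leading term x: no divisor's leading term divides it; move 1/60*x to the remainder.
  leading term y: no divisor's leading term divides it; move -1/12*y to the remainder.
  leading term 1: no divisor's leading term divides it; move 3/20 to the remainder.
  remainder 1/60*x - 1/12*y + 3/20 ≠ 0; add k_3 = 1/60*x - 1/12*y + 3/20 to the basis.

S(h_1,k_3): lcm = x*y. S = 32/5*y**2 + 5/12*x - 133/12*y - 77/20.
  leading term y**2: no divisor's leading term divides it; move 32/5*y**2 to the remainder.
  leading term x: subtract (25)·k_3 from 5/12*x - 133/12*y - 77/20 → -9*y - 38/5
  leading term y: no divisor's leading term divides it; move -9*y to the remainder.
  leading term 1: no divisor's leading term divides it; move -38/5 to the remainder.
  remainder 32/5*y**2 - 9*y - 38/5 ≠ 0; add k_4 = 32/5*y**2 - 9*y - 38/5 to the basis.

The other S-polynomials (S(h_2,k_3), S(h_1,k_4), S(h_2,k_4), S(k_3,k_4)) all reduce to 0 modulo the current basis, so we have a Gröbner basis.
Inter-reduce: drop elements whose leading term is divisible by another's, tail-reduce, and make monic.
Reduced Gröbner basis: {y**2 - 45/32*y - 19/16, x - 5*y + 9}.

These coincide, so the ideals are equal.

Yes, the ideals are equal.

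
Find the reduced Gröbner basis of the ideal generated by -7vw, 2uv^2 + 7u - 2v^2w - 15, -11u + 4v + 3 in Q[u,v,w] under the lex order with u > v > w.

G = {u - 4/11v - 3/11, v^3 + 3/4v^2 + 7/2v - 18, w}

This is the nonlinear analogue of row-reducing a linear system.

f_1 = -7vw, LT = vw.
f_2 = 2uv^2 + 7u - 2v^2w - 15, LT = uv^2.
f_3 = -11u + 4v + 3, LT = u.

S(f_1,f_2): lcm = uv^2w. S = -7/2uw + v^2w^2 + 15/2w.
  leading term uw: subtract (7/22w)·f_3 from -7/2uw + v^2w^2 + 15/2w → v^2w^2 - 14/11vw + 72/11w
  leading term v^2w^2: subtract (-1/7vw)·f_1 from v^2w^2 - 14/11vw + 72/11w → -14/11vw + 72/11w
  leading term vw: subtract (2/11)·f_1 from -14/11vw + 72/11w → 72/11w
  leading term w: no divisor's leading term divides it; move 72/11w to the remainder.
  remainder 72/11w ≠ 0; add g_4 = 72/11w to the basis.

S(f_1,f_3): leading monomials are coprime, so the S-polynomial reduces to 0 (Buchberger's first criterion).
S(f_2,f_3): lcm = uv^2. S = 7/2u + 4/11v^3 - v^2w + 3/11v^2 - 15/2.
  leading term u: subtract (-7/22)·f_3 from 7/2u + 4/11v^3 - v^2w + 3/11v^2 - 15/2 → 4/11v^3 - v^2w + 3/11v^2 + 14/11v - 72/11
  leading term v^3: no divisor's leading term divides it; move 4/11v^3 to the remainder.
  leading term v^2w: subtract (1/7v)·f_1 from -v^2w + 3/11v^2 + 14/11v - 72/11 → 3/11v^2 + 14/11v - 72/11
  leading term v^2: no divisor's leading term divides it; move 3/11v^2 to the remainder.
  leading term v: no divisor's leading term divides it; move 14/11v to the remainder.
  leading term 1: no divisor's leading term divides it; move -72/11 to the remainder.
  remainder 4/11v^3 + 3/11v^2 + 14/11v - 72/11 ≠ 0; add g_5 = 4/11v^3 + 3/11v^2 + 14/11v - 72/11 to the basis.

S(f_1,g_4): lcm = vw. S = 0.
  remainder 0.

S(f_2,g_4): leading monomials are coprime, so the S-polynomial reduces to 0 (Buchberger's first criterion).
S(f_3,g_4): leading monomials are coprime, so the S-polynomial reduces to 0 (Buchberger's first criterion).
S(f_1,g_5): lcm = v^3w. S = -3/4v^2w - 7/2vw + 18w.
  leading term v^2w: subtract (3/28v)·f_1 from -3/4v^2w - 7/2vw + 18w → -7/2vw + 18w
  leading term vw: subtract (1/2)·f_1 from -7/2vw + 18w → 18w
  leading term w: subtract (11/4)·g_4 from 18w → 0
  remainder 0.

S(f_2,g_5): lcm = uv^3. S = -3/4uv^2 + 18u - v^3w - 15/2v.
  leading term uv^2: subtract (-3/8)·f_2 from -3/4uv^2 + 18u - v^3w - 15/2v → 165/8u - v^3w - 3/4v^2w - 15/2v - 45/8
  leading term u: subtract (-15/8)·f_3 from 165/8u - v^3w - 3/4v^2w - 15/2v - 45/8 → -v^3w - 3/4v^2w
  leading term v^3w: subtract (1/7v^2)·f_1 from -v^3w - 3/4v^2w → -3/4v^2w
  leading term v^2w: subtract (3/28v)·f_1 from -3/4v^2w → 0
  remainder 0.

S(f_3,g_5): leading monomials are coprime, so the S-polynomial reduces to 0 (Buchberger's first criterion).
S(g_4,g_5): leading monomials are coprime, so the S-polynomial reduces to 0 (Buchberger's first criterion).
Every S-polynomial of the final basis reduces to 0, so we have a Gröbner basis.
Inter-reduce: drop elements whose leading term is divisible by another's, tail-reduce, and make monic.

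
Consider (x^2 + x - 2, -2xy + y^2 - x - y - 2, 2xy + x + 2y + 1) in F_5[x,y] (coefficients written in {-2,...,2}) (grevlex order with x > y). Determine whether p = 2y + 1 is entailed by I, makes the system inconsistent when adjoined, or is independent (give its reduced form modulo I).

First compute the reduced Gröbner basis of I by Buchberger's algorithm.
f_1 = x^2 + x - 2, LT = x^2.
f_2 = -2xy + y^2 - x - y - 2, LT = xy.
f_3 = 2xy + x + 2y + 1, LT = xy.

S(f_1,f_2): lcm = x^2y. S = -2xy^2 + 2x^2 - 2xy - x - 2y.
  leading term xy^2: subtract (y)·f_2 from -2xy^2 + 2x^2 - 2xy - x - 2y → -y^3 + 2x^2 - xy + y^2 - x
  leading term y^3: no divisor's leading term divides it; move -y^3 to the remainder.
  leading term x^2: subtract (2)·f_1 from 2x^2 - xy + y^2 - x → -xy + y^2 + 2x - 1
  leading term xy: subtract (-2)·f_2 from -xy + y^2 + 2x - 1 → -2y^2 - 2y
  leading term y^2: no divisor's leading term divides it; move -2y^2 to the remainder.
  leading term y: no divisor's leading term divides it; move -2y to the remainder.
  remainder -y^3 - 2y^2 - 2y ≠ 0; add h_4 = -y^3 - 2y^2 - 2y to the basis.

S(f_1,f_3): lcm = x^2y. S = 2x^2 + 2x - 2y.
  leading term x^2: subtract (2)·f_1 from 2x^2 + 2x - 2y → -2y - 1
  leading term y: no divisor's leading term divides it; move -2y to the remainder.
  leading term 1: no divisor's leading term divides it; move -1 to the remainder.
  remainder -2y - 1 ≠ 0; add h_5 = -2y - 1 to the basis.

S(f_2,f_3): lcm = xy. S = 2y^2 + 2y - 2.
  leading term y^2: subtract (-y)·h_5 from 2y^2 + 2y - 2 → y - 2
  leading term y: subtract (2)·h_5 from y - 2 → 0
  remainder 0.

S(f_1,h_4): leading monomials are coprime, so the S-polynomial reduces to 0 (Buchberger's first criterion).
S(f_2,h_4): lcm = xy^3. S = 2y^4 + xy^2 - 2y^3 - 2xy + y^2.
  leading term y^4: subtract (-2y)·h_4 from 2y^4 + xy^2 - 2y^3 - 2xy + y^2 → xy^2 - y^3 - 2xy + 2y^2
  leading term xy^2: subtract (2y)·f_2 from xy^2 - y^3 - 2xy + 2y^2 → 2y^3 - y^2 - y
  leading term y^3: subtract (-2)·h_4 from 2y^3 - y^2 - y → 0
  remainder 0.

S(f_3,h_4): lcm = xy^3. S = xy^2 + y^3 - 2xy - 2y^2.
  leading term xy^2: subtract (2y)·f_2 from xy^2 + y^3 - 2xy - 2y^2 → -y^3 - y
  leading term y^3: subtract (1)·h_4 from -y^3 - y → 2y^2 + y
  leading term y^2: subtract (-y)·h_5 from 2y^2 + y → 0
  remainder 0.

S(f_1,h_5): leading monomials are coprime, so the S-polynomial reduces to 0 (Buchberger's first criterion).
S(f_2,h_5): lcm = xy. S = 2y^2 - 2y + 1.
  leading term y^2: subtract (-y)·h_5 from 2y^2 - 2y + 1 → 2y + 1
  leading term y: subtract (-1)·h_5 from 2y + 1 → 0
  remainder 0.

S(f_3,h_5): lcm = xy. S = y - 2.
  leading term y: subtract (2)·h_5 from y - 2 → 0
  remainder 0.

S(h_4,h_5): lcm = y^3. S = -y^2 + 2y.
  leading term y^2: subtract (-2y)·h_5 from -y^2 + 2y → 0
  remainder 0.

Every S-polynomial of the final basis reduces to 0, so we have a Gröbner basis.
Inter-reduce: drop elements whose leading term is divisible by another's, tail-reduce, and make monic.
Reduced Gröbner basis: {x^2 + x - 2, y - 2}.
Label its elements g_1 = x^2 + x - 2, g_2 = y - 2.

Reduce p = 2y + 1 modulo G:
  leading term y: subtract (2)·g_2 from 2y + 1 → 0
  normal form = 0.
Since the normal form is 0, p ∈ I.

2y + 1 lies in I (it reduces to 0).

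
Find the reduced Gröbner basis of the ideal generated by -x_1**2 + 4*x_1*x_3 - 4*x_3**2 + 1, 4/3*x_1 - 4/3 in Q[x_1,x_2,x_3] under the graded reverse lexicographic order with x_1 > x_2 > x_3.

f_1 = -x_1**2 + 4*x_1*x_3 - 4*x_3**2 + 1, LT = x_1**2.
f_2 = 4/3*x_1 - 4/3, LT = x_1.

S(f_1,f_2): lcm = x_1**2. S = -4*x_1*x_3 + 4*x_3**2 + x_1 - 1.
  leading term x_1*x_3: subtract (-3*x_3)·f_2 from -4*x_1*x_3 + 4*x_3**2 + x_1 - 1 → 4*x_3**2 + x_1 - 4*x_3 - 1
  leading term x_3**2: no divisor's leading term divides it; move 4*x_3**2 to the remainder.
  leading term x_1: subtract (3/4)·f_2 from x_1 - 4*x_3 - 1 → -4*x_3
  leading term x_3: no divisor's leading term divides it; move -4*x_3 to the remainder.
  remainder 4*x_3**2 - 4*x_3 ≠ 0; add g_3 = 4*x_3**2 - 4*x_3 to the basis.

The other S-polynomials (S(f_1,g_3), S(f_2,g_3)) all reduce to 0 modulo the current basis, so we have a Gröbner basis.
Inter-reduce: drop elements whose leading term is divisible by another's, tail-reduce, and make monic.

G = {x_3**2 - x_3, x_1 - 1}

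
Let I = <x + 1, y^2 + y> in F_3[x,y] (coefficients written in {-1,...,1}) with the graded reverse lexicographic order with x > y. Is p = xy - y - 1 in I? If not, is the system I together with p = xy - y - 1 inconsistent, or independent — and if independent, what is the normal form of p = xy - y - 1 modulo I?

Adjoining xy - y - 1 makes the ideal the whole ring: the system is inconsistent.

First compute the reduced Gröbner basis of I by Buchberger's algorithm.
f_1 = x + 1, LT = x.
f_2 = y^2 + y, LT = y^2.

The S-polynomials (S(f_1,f_2)) all reduce to 0 modulo the current basis, so we have a Gröbner basis.
Inter-reduce: drop elements whose leading term is divisible by another's, tail-reduce, and make monic.
Reduced Gröbner basis: {y^2 + y, x + 1}.
Label its elements g_1 = y^2 + y, g_2 = x + 1.

Reduce p = xy - y - 1 modulo G:
  leading term xy: subtract (y)·g_2 from xy - y - 1 → y - 1
  leading term y: no divisor's leading term divides it; move y to the remainder.
  leading term 1: no divisor's leading term divides it; move -1 to the remainder.
  normal form = y - 1.
The normal form is nonzero, so p ∉ I. Since p minus its normal form lies in I, I + (p) = I + (r) where r = y - 1; decide whether this ideal is the whole ring.
Run Buchberger on G together with r (pairs among the g_i already reduce to 0 since G is a Gröbner basis):
g_1 = y^2 + y, LT = y^2.
g_2 = x + 1, LT = x.
r = y - 1, LT = y.

S(g_1,r): lcm = y^2. S = -y.
  reduce S modulo (g_1, g_2, r):
  remainder -1 ≠ 0; add m_4 = -1 to the basis.

The other S-polynomials (S(g_1,g_2), S(g_2,r), S(g_1,m_4), S(g_2,m_4), S(r,m_4)) all reduce to 0 modulo the current basis, so we have a Gröbner basis.
Inter-reduce: drop elements whose leading term is divisible by another's, tail-reduce, and make monic.
Reduced Gröbner basis: {1}.
The reduced Gröbner basis of I + (p) is {1}: the ideal is the whole ring, so the enlarged system has no common solution — adjoining p is inconsistent.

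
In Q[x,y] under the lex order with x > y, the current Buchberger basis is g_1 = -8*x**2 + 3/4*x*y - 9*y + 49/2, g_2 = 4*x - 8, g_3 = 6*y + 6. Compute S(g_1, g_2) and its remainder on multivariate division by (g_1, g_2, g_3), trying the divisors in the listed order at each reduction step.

lcm(LM(g_1), LM(g_2)) = x**2.
S = (lcm/LT(g_1))·g_1 − (lcm/LT(g_2))·g_2 = -3/32*x*y + 2*x + 9/8*y - 49/16.
Reduce S modulo (g_1, g_2, g_3) in that order:
  leading term x*y: subtract (-3/128*y)·g_2 from -3/32*x*y + 2*x + 9/8*y - 49/16 → 2*x + 15/16*y - 49/16
  leading term x: subtract (1/2)·g_2 from 2*x + 15/16*y - 49/16 → 15/16*y + 15/16
  leading term y: subtract (5/32)·g_3 from 15/16*y + 15/16 → 0
The remainder is 0, so this S-polynomial contributes no new basis element.

S(g_1, g_2) = -3/32*x*y + 2*x + 9/8*y - 49/16; remainder on division = 0.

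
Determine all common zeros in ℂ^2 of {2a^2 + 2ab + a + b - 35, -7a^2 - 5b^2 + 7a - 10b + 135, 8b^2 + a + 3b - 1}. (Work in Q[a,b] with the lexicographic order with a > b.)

{(-4, -1)}

Compute a lex Gröbner basis by Buchberger's algorithm.
f_1 = 2a^2 + 2ab + a + b - 35, LT = a^2.
f_2 = -7a^2 + 7a - 5b^2 - 10b + 135, LT = a^2.
f_3 = a + 8b^2 + 3b - 1, LT = a.

S(f_1,f_2): lcm = a^2. S = ab + 3/2a - 5/7b^2 - 13/14b + 25/14.
  leading term ab: subtract (b)·f_3 from ab + 3/2a - 5/7b^2 - 13/14b + 25/14 → 3/2a - 8b^3 - 26/7b^2 + 1/14b + 25/14
  leading term a: subtract (3/2)·f_3 from 3/2a - 8b^3 - 26/7b^2 + 1/14b + 25/14 → -8b^3 - 110/7b^2 - 31/7b + 23/7
  leading term b^3: no divisor's leading term divides it; move -8b^3 to the remainder.
  leading term b^2: no divisor's leading term divides it; move -110/7b^2 to the remainder.
  leading term b: no divisor's leading term divides it; move -31/7b to the remainder.
  leading term 1: no divisor's leading term divides it; move 23/7 to the remainder.
  remainder -8b^3 - 110/7b^2 - 31/7b + 23/7 ≠ 0; add h_4 = -8b^3 - 110/7b^2 - 31/7b + 23/7 to the basis.

S(f_1,f_3): lcm = a^2. S = -8ab^2 - 2ab + 3/2a + 1/2b - 35/2.
  leading term ab^2: subtract (-8b^2)·f_3 from -8ab^2 - 2ab + 3/2a + 1/2b - 35/2 → -2ab + 3/2a + 64b^4 + 24b^3 - 8b^2 + 1/2b - 35/2
  leading term ab: subtract (-2b)·f_3 from -2ab + 3/2a + 64b^4 + 24b^3 - 8b^2 + 1/2b - 35/2 → 3/2a + 64b^4 + 40b^3 - 2b^2 - 3/2b - 35/2
  leading term a: subtract (3/2)·f_3 from 3/2a + 64b^4 + 40b^3 - 2b^2 - 3/2b - 35/2 → 64b^4 + 40b^3 - 14b^2 - 6b - 16
  leading term b^4: subtract (-8b)·h_4 from 64b^4 + 40b^3 - 14b^2 - 6b - 16 → -600/7b^3 - 346/7b^2 + 142/7b - 16
  leading term b^3: subtract (75/7)·h_4 from -600/7b^3 - 346/7b^2 + 142/7b - 16 → 5828/49b^2 + 3319/49b - 2509/49
  leading term b^2: no divisor's leading term divides it; move 5828/49b^2 to the remainder.
  leading term b: no divisor's leading term divides it; move 3319/49b to the remainder.
  leading term 1: no divisor's leading term divides it; move -2509/49 to the remainder.
  remainder 5828/49b^2 + 3319/49b - 2509/49 ≠ 0; add h_5 = 5828/49b^2 + 3319/49b - 2509/49 to the basis.

S(f_2,f_3): lcm = a^2. S = -8ab^2 - 3ab + 5/7b^2 + 10/7b - 135/7.
  leading term ab^2: subtract (-8b^2)·f_3 from -8ab^2 - 3ab + 5/7b^2 + 10/7b - 135/7 → -3ab + 64b^4 + 24b^3 - 51/7b^2 + 10/7b - 135/7
  leading term ab: subtract (-3b)·f_3 from -3ab + 64b^4 + 24b^3 - 51/7b^2 + 10/7b - 135/7 → 64b^4 + 48b^3 + 12/7b^2 - 11/7b - 135/7
  leading term b^4: subtract (-8b)·h_4 from 64b^4 + 48b^3 + 12/7b^2 - 11/7b - 135/7 → -544/7b^3 - 236/7b^2 + 173/7b - 135/7
  leading term b^3: subtract (68/7)·h_4 from -544/7b^3 - 236/7b^2 + 173/7b - 135/7 → 5828/49b^2 + 3319/49b - 2509/49
  leading term b^2: subtract (1)·h_5 from 5828/49b^2 + 3319/49b - 2509/49 → 0
  remainder 0.

S(f_1,h_4): leading monomials are coprime, so the S-polynomial reduces to 0 (Buchberger's first criterion).
S(f_2,h_4): leading monomials are coprime, so the S-polynomial reduces to 0 (Buchberger's first criterion).
S(f_3,h_4): leading monomials are coprime, so the S-polynomial reduces to 0 (Buchberger's first criterion).
S(f_1,h_5): leading monomials are coprime, so the S-polynomial reduces to 0 (Buchberger's first criterion).
S(f_2,h_5): leading monomials are coprime, so the S-polynomial reduces to 0 (Buchberger's first criterion).
S(f_3,h_5): leading monomials are coprime, so the S-polynomial reduces to 0 (Buchberger's first criterion).
S(h_4,h_5): lcm = b^3. S = 28451/20398b^2 + 80293/81592b - 23/56.
  leading term b^2: subtract (199157/16982792)·h_5 from 28451/20398b^2 + 80293/81592b - 23/56 → 402822/2122849b + 402822/2122849
  leading term b: no divisor's leading term divides it; move 402822/2122849b to the remainder.
  leading term 1: no divisor's leading term divides it; move 402822/2122849 to the remainder.
  remainder 402822/2122849b + 402822/2122849 ≠ 0; add h_6 = 402822/2122849b + 402822/2122849 to the basis.

S(f_1,h_6): leading monomials are coprime, so the S-polynomial reduces to 0 (Buchberger's first criterion).
S(f_2,h_6): leading monomials are coprime, so the S-polynomial reduces to 0 (Buchberger's first criterion).
S(f_3,h_6): leading monomials are coprime, so the S-polynomial reduces to 0 (Buchberger's first criterion).
S(h_4,h_6): lcm = b^3. S = 27/28b^2 + 31/56b - 23/56.
  leading term b^2: subtract (189/23312)·h_5 from 27/28b^2 + 31/56b - 23/56 → 103/23312b + 103/23312
  leading term b: subtract (150071/6445152)·h_6 from 103/23312b + 103/23312 → 0
  remainder 0.

S(h_5,h_6): lcm = b^2. S = -2509/5828b - 2509/5828.
  leading term b: subtract (-3655613/1611288)·h_6 from -2509/5828b - 2509/5828 → 0
  remainder 0.

Every S-polynomial of the final basis reduces to 0, so we have a Gröbner basis.
Inter-reduce: drop elements whose leading term is divisible by another's, tail-reduce, and make monic.
Reduced Gröbner basis: {a + 4, b + 1}.

A lex Gröbner basis eliminates variables successively. Here b + 1 depends only on b, with roots {-1}; lifting each root through the earlier basis elements recovers the full solutions.
  b = -1: the earlier basis element becomes a + 4 = 0, giving a = -4 — point (-4, -1).
Substituting each solution back into the original system confirms all equations vanish.
A lex Gröbner basis triangularizes the system, enabling back-substitution.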